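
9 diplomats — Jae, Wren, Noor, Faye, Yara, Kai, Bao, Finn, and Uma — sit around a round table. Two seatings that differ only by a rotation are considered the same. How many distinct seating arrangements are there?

40320

Around a circle, 9 distinct people have 9!/9 = (8)! = 40320 rotationally distinct seatings.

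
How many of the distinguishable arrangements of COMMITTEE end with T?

10080

With the last slot taken by T, it remains to arrange the other 8 letters (COMMITEE).
Those 8 letters have E appearing twice and M appearing twice, giving (8)!/(2!·2!) = 10080.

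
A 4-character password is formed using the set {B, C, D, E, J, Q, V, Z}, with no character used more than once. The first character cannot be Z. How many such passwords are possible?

1470

The first character has 8−1 = 7 choices (anything except Z).
The remaining 3 characters are filled from the other 7 symbols without repetition: 7 × 6 × 5 = 210.
Total: 7 × 210 = 1470.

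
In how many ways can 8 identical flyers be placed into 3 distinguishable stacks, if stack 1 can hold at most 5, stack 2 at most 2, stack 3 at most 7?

Without the upper bounds there are C(10,2) = 45 ways to split 8 among 3 stacks.
Subtract solutions that violate a single cap (substitute x_i' = x_i − (cap_i+1)): x_1 ≥ 6 gives C(4,2) = 6; x_2 ≥ 3 gives C(7,2) = 21; x_3 ≥ 8 gives C(2,2) = 1. Together 28.
No two caps can be exceeded simultaneously, so the pair terms are all 0.
By inclusion–exclusion the count is 45 − 28 + 0 = 17.

17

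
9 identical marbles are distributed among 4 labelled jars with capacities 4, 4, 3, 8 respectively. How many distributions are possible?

Ignoring the caps, the number of non-negative solutions to x_1+…+x_4 = 9 is C(12,3) = 220.
Subtract solutions that violate a single cap (substitute x_i' = x_i − (cap_i+1)): x_1 ≥ 5 gives C(7,3) = 35; x_2 ≥ 5 gives C(7,3) = 35; x_3 ≥ 4 gives C(8,3) = 56; x_4 ≥ 9 gives C(3,3) = 1. Together 127.
Add back pairs where two caps are both exceeded: 0 + 1 + 0 + 1 + 0 + 0 = 2.
By inclusion–exclusion the count is 220 − 127 + 2 = 95.

95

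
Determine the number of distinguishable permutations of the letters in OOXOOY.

The 6 letters of OOXOOY have repeats: O appearing 4 times.
So there are 6! / (4!) = 30 distinguishable arrangements.

30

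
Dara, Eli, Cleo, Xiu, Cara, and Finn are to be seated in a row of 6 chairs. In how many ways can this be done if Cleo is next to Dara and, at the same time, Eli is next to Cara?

Treat {Cleo,Dara} as one block (2 orders) and {Eli,Cara} as another (2 orders).
That leaves 4 units to arrange: 2 × 2 × 4! = 4 × 24 = 96.

96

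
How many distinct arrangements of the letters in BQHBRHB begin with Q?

With the first slot taken by Q, it remains to arrange the other 6 letters (BHBRHB).
Those 6 letters have B appearing 3 times and H appearing twice, giving (6)!/(3!·2!) = 60.

60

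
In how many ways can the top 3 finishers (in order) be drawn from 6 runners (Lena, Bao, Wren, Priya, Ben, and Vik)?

This is an ordered selection of 3 from 6: P(6,3).
That gives 6 × 5 × 4 = 120.

120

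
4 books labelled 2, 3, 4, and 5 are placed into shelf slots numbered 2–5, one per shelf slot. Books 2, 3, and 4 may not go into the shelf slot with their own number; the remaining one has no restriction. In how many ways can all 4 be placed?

Let Aᵢ (for i ∈ {2, 3, 4}) be the placements that put book i in its forbidden shelf slot. Any j of these fix j positions, leaving (4−j)! ways to fill the rest, and there are C(3,j) ways to pick which j.
By inclusion–exclusion, the number of valid placements is Σ_{j=0}^{3} (−1)^j C(3,j)·(4−j)!.
Computing: 24 − 18 + 6 − 1 = 11.

11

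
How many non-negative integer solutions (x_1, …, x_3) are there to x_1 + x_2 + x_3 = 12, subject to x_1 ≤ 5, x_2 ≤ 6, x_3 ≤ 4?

10

Ignoring the caps, the number of non-negative solutions to x_1+…+x_3 = 12 is C(14,2) = 91.
Subtract solutions that violate a single cap (substitute x_i' = x_i − (cap_i+1)): x_1 ≥ 6 gives C(8,2) = 28; x_2 ≥ 7 gives C(7,2) = 21; x_3 ≥ 5 gives C(9,2) = 36. Together 85.
Add back pairs where two caps are both exceeded: 0 + 3 + 1 = 4.
By inclusion–exclusion the count is 91 − 85 + 4 = 10.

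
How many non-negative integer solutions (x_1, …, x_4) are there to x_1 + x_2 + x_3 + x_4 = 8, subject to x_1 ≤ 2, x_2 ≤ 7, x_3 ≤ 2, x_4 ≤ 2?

26

By stars and bars, unrestricted non-negative solutions to x_1+…+x_4 = 8 number C(8+3,3) = 165.
Subtract solutions that violate a single cap (substitute x_i' = x_i − (cap_i+1)): x_1 ≥ 3 gives C(8,3) = 56; x_2 ≥ 8 gives C(3,3) = 1; x_3 ≥ 3 gives C(8,3) = 56; x_4 ≥ 3 gives C(8,3) = 56. Together 169.
Add back pairs where two caps are both exceeded: 0 + 10 + 10 + 0 + 0 + 10 = 30.
By inclusion–exclusion the count is 165 − 169 + 30 = 26.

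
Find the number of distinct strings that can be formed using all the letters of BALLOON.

1260

Letter multiplicities in BALLOON: A×1, B×1, L×2, N×1, O×2.
Dividing 7! = 5040 by 2!·2! = 4 for the repeated letters gives 1260.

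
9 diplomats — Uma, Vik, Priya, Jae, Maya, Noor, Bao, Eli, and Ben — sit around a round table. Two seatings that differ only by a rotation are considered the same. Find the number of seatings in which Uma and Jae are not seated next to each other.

30240

Without the restriction there are (8)! = 40320 seatings.
Those with Uma next to Jae: fuse the pair into one unit and seat 8 units around a circle — 2·(7)! = 10080.
Subtracting, 40320 − 10080 = 30240.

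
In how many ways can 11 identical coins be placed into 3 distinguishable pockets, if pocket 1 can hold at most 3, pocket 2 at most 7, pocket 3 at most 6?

Ignoring the caps, the number of non-negative solutions to x_1+…+x_3 = 11 is C(13,2) = 78.
Subtract solutions that violate a single cap (substitute x_i' = x_i − (cap_i+1)): x_1 ≥ 4 gives C(9,2) = 36; x_2 ≥ 8 gives C(5,2) = 10; x_3 ≥ 7 gives C(6,2) = 15. Together 61.
Add back pairs where two caps are both exceeded: 0 + 1 + 0 = 1.
By inclusion–exclusion the count is 78 − 61 + 1 = 18.

18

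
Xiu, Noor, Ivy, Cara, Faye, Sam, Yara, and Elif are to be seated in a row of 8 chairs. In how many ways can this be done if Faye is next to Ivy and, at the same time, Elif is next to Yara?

Treat {Faye,Ivy} as one block (2 orders) and {Elif,Yara} as another (2 orders).
That leaves 6 units to arrange: 2 × 2 × 6! = 4 × 720 = 2880.

2880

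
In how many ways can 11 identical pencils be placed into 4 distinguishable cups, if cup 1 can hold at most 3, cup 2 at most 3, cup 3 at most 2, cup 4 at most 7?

29

Ignoring the caps, the number of non-negative solutions to x_1+…+x_4 = 11 is C(14,3) = 364.
Subtract solutions that violate a single cap (substitute x_i' = x_i − (cap_i+1)): x_1 ≥ 4 gives C(10,3) = 120; x_2 ≥ 4 gives C(10,3) = 120; x_3 ≥ 3 gives C(11,3) = 165; x_4 ≥ 8 gives C(6,3) = 20. Together 425.
Add back pairs where two caps are both exceeded: 20 + 35 + 0 + 35 + 0 + 1 = 91.
Subtract triples: 1 + 0 + 0 + 0 = 1.
By inclusion–exclusion the count is 364 − 425 + 91 − 1 = 29.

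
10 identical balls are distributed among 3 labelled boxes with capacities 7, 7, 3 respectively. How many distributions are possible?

26

Ignoring the caps, the number of non-negative solutions to x_1+…+x_3 = 10 is C(12,2) = 66.
Subtract solutions that violate a single cap (substitute x_i' = x_i − (cap_i+1)): x_1 ≥ 8 gives C(4,2) = 6; x_2 ≥ 8 gives C(4,2) = 6; x_3 ≥ 4 gives C(8,2) = 28. Together 40.
No two caps can be exceeded simultaneously, so the pair terms are all 0.
By inclusion–exclusion the count is 66 − 40 + 0 = 26.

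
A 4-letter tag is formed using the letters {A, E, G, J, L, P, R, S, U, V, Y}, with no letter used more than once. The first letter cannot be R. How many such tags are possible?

The first letter has 11−1 = 10 choices (anything except R).
The remaining 3 letters are filled from the other 10 symbols without repetition: 10 × 9 × 8 = 720.
Total: 10 × 720 = 7200.

7200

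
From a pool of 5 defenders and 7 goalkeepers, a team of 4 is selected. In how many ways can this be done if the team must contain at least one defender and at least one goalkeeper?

455

Total 4-person selections from all 12: C(12,4) = 495.
Selections missing a whole group: no defenders → C(7,4) = 35; no goalkeepers → C(5,4) = 5.
Both groups omitted at once is impossible, so 495 − 40 = 455.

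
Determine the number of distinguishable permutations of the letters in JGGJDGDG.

420

Letter multiplicities in JGGJDGDG: D×2, G×4, J×2.
Dividing 8! = 40320 by 4!·2!·2! = 96 for the repeated letters gives 420.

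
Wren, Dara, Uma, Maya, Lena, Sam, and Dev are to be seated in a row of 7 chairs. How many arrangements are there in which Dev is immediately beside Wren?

1440

Place the 5 others and the Dev-Wren pair as 6 objects in a line; the pair has 2 internal arrangements.
That gives 2 × 6! = 2 × 720 = 1440.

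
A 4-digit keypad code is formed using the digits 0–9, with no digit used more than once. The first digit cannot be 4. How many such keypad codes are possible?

The first digit has 10−1 = 9 choices (anything except 4).
The remaining 3 digits are filled from the other 9 symbols without repetition: 9 × 8 × 7 = 504.
Total: 9 × 504 = 4536.

4536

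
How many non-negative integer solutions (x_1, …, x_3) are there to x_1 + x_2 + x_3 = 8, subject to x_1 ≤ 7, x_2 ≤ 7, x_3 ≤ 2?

Ignoring the caps, the number of non-negative solutions to x_1+…+x_3 = 8 is C(10,2) = 45.
Subtract solutions that violate a single cap (substitute x_i' = x_i − (cap_i+1)): x_1 ≥ 8 gives C(2,2) = 1; x_2 ≥ 8 gives C(2,2) = 1; x_3 ≥ 3 gives C(7,2) = 21. Together 23.
No two caps can be exceeded simultaneously, so the pair terms are all 0.
By inclusion–exclusion the count is 45 − 23 + 0 = 22.

22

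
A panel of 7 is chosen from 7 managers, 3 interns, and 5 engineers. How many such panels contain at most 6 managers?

6434

Split by how many managers are chosen (0 through 6).
Sum: C(7,0)·C(8,7) + C(7,1)·C(8,6) + C(7,2)·C(8,5) + C(7,3)·C(8,4) + C(7,4)·C(8,3) + C(7,5)·C(8,2) + C(7,6)·C(8,1) = 8 + 196 + 1176 + 2450 + 1960 + 588 + 56 = 6434.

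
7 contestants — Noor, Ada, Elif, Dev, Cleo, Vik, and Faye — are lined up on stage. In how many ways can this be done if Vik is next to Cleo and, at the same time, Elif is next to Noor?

Treat {Vik,Cleo} as one block (2 orders) and {Elif,Noor} as another (2 orders).
That leaves 5 units to arrange: 2 × 2 × 5! = 4 × 120 = 480.

480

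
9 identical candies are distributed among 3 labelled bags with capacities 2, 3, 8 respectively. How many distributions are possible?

Without the upper bounds there are C(11,2) = 55 ways to split 9 among 3 bags.
Subtract solutions that violate a single cap (substitute x_i' = x_i − (cap_i+1)): x_1 ≥ 3 gives C(8,2) = 28; x_2 ≥ 4 gives C(7,2) = 21; x_3 ≥ 9 gives C(2,2) = 1. Together 50.
Add back pairs where two caps are both exceeded: 6 + 0 + 0 = 6.
By inclusion–exclusion the count is 55 − 50 + 6 = 11.

11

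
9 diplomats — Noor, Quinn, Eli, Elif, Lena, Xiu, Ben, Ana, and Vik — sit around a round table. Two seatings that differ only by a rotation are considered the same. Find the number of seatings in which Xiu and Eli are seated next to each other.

Treat {Xiu, Eli} as one unit (2 internal orders) and seat the resulting 8 units around the table: (7)! circular arrangements.
So 2 × (7)! = 2 × 5040 = 10080.

10080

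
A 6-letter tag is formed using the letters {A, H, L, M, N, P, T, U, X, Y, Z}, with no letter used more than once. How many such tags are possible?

332640

With no repetition, fill the 6 letters in order: 11 choices, then 10, down to 6.
That product is 11 × 10 × 9 × 8 × 7 × 6 = 332640.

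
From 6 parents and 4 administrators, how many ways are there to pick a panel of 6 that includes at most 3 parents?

Split by how many parents are chosen (0 through 3).
Sum: C(6,0)·C(4,6) + C(6,1)·C(4,5) + C(6,2)·C(4,4) + C(6,3)·C(4,3) = 0 + 0 + 15 + 80 = 95.

95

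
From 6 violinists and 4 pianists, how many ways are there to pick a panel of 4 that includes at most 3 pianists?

Split by how many pianists are chosen (0 through 3).
Sum: C(4,0)·C(6,4) + C(4,1)·C(6,3) + C(4,2)·C(6,2) + C(4,3)·C(6,1) = 15 + 80 + 90 + 24 = 209.

209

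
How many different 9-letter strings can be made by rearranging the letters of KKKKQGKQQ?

The 9 letters of KKKKQGKQQ have repeats: K appearing 5 times and Q appearing 3 times.
Dividing 9! = 362880 by 5!·3! = 720 for the repeated letters gives 504.

504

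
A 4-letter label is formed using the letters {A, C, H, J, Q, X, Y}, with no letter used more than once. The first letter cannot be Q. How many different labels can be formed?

The first letter has 7−1 = 6 choices (anything except Q).
The remaining 3 letters are filled from the other 6 symbols without repetition: 6 × 5 × 4 = 120.
Total: 6 × 120 = 720.

720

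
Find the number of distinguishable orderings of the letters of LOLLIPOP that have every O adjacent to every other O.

420

Treat the 2 copies of O as a single block. The multiset to arrange is then {OO, I, L, L, L, P, P}, 7 items in all.
That gives (7)!/(3!·2!) = 420 arrangements.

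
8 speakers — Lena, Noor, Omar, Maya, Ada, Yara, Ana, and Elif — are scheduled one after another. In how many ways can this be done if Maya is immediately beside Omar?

10080

Glue Maya and Omar into one block (2 internal orders), leaving 7 units to arrange in a row.
So the count is 2·(7)! = 10080.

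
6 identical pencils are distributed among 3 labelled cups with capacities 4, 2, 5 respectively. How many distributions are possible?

14

Without the upper bounds there are C(8,2) = 28 ways to split 6 among 3 cups.
Subtract solutions that violate a single cap (substitute x_i' = x_i − (cap_i+1)): x_1 ≥ 5 gives C(3,2) = 3; x_2 ≥ 3 gives C(5,2) = 10; x_3 ≥ 6 gives C(2,2) = 1. Together 14.
No two caps can be exceeded simultaneously, so the pair terms are all 0.
By inclusion–exclusion the count is 28 − 14 + 0 = 14.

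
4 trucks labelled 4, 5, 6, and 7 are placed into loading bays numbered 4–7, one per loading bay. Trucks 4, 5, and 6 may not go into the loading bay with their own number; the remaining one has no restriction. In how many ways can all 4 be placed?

11

Let Aᵢ (for i ∈ {4, 5, 6}) be the placements that put truck i in its forbidden loading bay. Any j of these fix j positions, leaving (4−j)! ways to fill the rest, and there are C(3,j) ways to pick which j.
By inclusion–exclusion, the number of valid placements is Σ_{j=0}^{3} (−1)^j C(3,j)·(4−j)!.
Computing: 24 − 18 + 6 − 1 = 11.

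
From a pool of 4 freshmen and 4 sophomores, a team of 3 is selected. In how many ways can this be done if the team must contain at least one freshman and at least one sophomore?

48

With no constraint there are C(8,3) = 56 possible selections.
Subtract selections that omit an entire group: no freshmen → C(4,3) = 4; no sophomores → C(4,3) = 4.
Both groups omitted at once is impossible, so 56 − 8 = 48.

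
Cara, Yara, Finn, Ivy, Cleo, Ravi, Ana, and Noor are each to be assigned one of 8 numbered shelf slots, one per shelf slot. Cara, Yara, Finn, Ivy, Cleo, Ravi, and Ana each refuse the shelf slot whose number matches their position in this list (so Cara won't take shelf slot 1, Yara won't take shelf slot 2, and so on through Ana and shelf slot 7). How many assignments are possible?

Let Aᵢ (for 1 ≤ i ≤ 7) be the placements that put person i in their forbidden shelf slot. Any j of these fix j positions, leaving (8−j)! ways to fill the rest, and there are C(7,j) ways to pick which j.
By inclusion–exclusion, the number of valid placements is Σ_{j=0}^{7} (−1)^j C(7,j)·(8−j)!.
Computing: 40320 − 35280 + 15120 − 4200 + 840 − 126 + 14 − 1 = 16687.

16687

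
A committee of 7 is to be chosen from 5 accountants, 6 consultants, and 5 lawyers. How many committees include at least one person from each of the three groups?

10660

Unrestricted: C(16,7) = 11440 ways to pick any 7 of the 16.
Selections missing a whole group: no accountants → C(11,7) = 330; no consultants → C(10,7) = 120; no lawyers → C(11,7) = 330.
Add back selections omitting two groups (i.e. drawn from a single group): C(5,7) + C(6,7) + C(5,7) = 0.
By inclusion–exclusion: 11440 − 780 + 0 = 10660.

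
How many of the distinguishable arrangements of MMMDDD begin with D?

10

Fix D in the first position and arrange the remaining 5 letters.
Those 5 letters have D appearing twice and M appearing 3 times, giving (5)!/(3!·2!) = 10.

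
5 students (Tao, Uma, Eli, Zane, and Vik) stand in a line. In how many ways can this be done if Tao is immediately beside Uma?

48

Treat {Tao, Uma} as a single unit. There are 4 units to order, and the pair itself can be ordered 2 ways.
So the count is 2·(4)! = 48.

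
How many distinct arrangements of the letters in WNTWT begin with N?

6

With the first slot taken by N, it remains to arrange the other 4 letters (WTWT).
Those 4 letters have T appearing twice and W appearing twice, giving (4)!/(2!·2!) = 6.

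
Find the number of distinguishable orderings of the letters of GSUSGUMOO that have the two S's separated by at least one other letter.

Total arrangements of GSUSGUMOO: 9!/(2!·2!·2!·2!) = 22680.
Arrangements with the S's together: treat SS as one letter, giving (8)!/(2!·2!·2!) = 5040.
Subtracting, 22680 − 5040 = 17640 arrangements keep the S's apart.

17640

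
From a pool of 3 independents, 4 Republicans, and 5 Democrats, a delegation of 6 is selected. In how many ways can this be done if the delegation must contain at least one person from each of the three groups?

Total 6-person selections from all 12: C(12,6) = 924.
Subtract selections that omit an entire group: no independents → C(9,6) = 84; no Republicans → C(8,6) = 28; no Democrats → C(7,6) = 7.
Add back selections omitting two groups (i.e. drawn from a single group): C(3,6) + C(4,6) + C(5,6) = 0.
By inclusion–exclusion: 924 − 119 + 0 = 805.

805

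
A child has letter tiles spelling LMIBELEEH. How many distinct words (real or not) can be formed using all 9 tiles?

30240

The 9 letters of LMIBELEEH have repeats: E appearing 3 times and L appearing twice.
The number of distinct arrangements is 9!/(3!·2!) = 362880/12 = 30240.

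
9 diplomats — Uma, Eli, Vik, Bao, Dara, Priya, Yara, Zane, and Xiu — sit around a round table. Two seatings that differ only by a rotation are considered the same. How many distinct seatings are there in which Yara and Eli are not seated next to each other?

All circular seatings of 9 people number (8)! = 40320.
Seatings with Yara beside Eli: treat them as a block with 2 internal orders, giving 2 × (7)! = 10080.
Subtracting, 40320 − 10080 = 30240.

30240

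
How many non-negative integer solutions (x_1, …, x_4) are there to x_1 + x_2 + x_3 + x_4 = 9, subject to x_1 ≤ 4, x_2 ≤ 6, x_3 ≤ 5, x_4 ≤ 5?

135

By stars and bars, unrestricted non-negative solutions to x_1+…+x_4 = 9 number C(9+3,3) = 220.
Subtract solutions that violate a single cap (substitute x_i' = x_i − (cap_i+1)): x_1 ≥ 5 gives C(7,3) = 35; x_2 ≥ 7 gives C(5,3) = 10; x_3 ≥ 6 gives C(6,3) = 20; x_4 ≥ 6 gives C(6,3) = 20. Together 85.
No two caps can be exceeded simultaneously, so the pair terms are all 0.
By inclusion–exclusion the count is 220 − 85 + 0 = 135.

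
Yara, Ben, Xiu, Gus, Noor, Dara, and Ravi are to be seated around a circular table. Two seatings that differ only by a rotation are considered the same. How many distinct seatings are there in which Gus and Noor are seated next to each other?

Treat {Gus, Noor} as one unit (2 internal orders) and seat the resulting 6 units around the table: (5)! circular arrangements.
So 2 × (5)! = 2 × 120 = 240.

240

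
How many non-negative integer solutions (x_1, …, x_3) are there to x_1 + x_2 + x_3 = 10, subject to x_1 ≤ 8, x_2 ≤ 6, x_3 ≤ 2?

By stars and bars, unrestricted non-negative solutions to x_1+…+x_3 = 10 number C(10+2,2) = 66.
Subtract solutions that violate a single cap (substitute x_i' = x_i − (cap_i+1)): x_1 ≥ 9 gives C(3,2) = 3; x_2 ≥ 7 gives C(5,2) = 10; x_3 ≥ 3 gives C(9,2) = 36. Together 49.
Add back pairs where two caps are both exceeded: 0 + 0 + 1 = 1.
By inclusion–exclusion the count is 66 − 49 + 1 = 18.

18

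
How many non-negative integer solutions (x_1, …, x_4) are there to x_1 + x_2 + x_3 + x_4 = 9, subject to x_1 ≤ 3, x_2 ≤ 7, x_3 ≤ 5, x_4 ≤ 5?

120

Ignoring the caps, the number of non-negative solutions to x_1+…+x_4 = 9 is C(12,3) = 220.
Subtract solutions that violate a single cap (substitute x_i' = x_i − (cap_i+1)): x_1 ≥ 4 gives C(8,3) = 56; x_2 ≥ 8 gives C(4,3) = 4; x_3 ≥ 6 gives C(6,3) = 20; x_4 ≥ 6 gives C(6,3) = 20. Together 100.
No two caps can be exceeded simultaneously, so the pair terms are all 0.
By inclusion–exclusion the count is 220 − 100 + 0 = 120.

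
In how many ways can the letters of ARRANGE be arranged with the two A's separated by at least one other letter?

900

Total arrangements of ARRANGE: 7!/(2!·2!) = 1260.
Arrangements with the A's together: treat AA as one letter, giving (6)!/(2!) = 360.
Hence 1260 − 360 = 900.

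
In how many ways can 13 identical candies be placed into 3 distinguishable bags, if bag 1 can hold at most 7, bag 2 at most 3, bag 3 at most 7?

Without the upper bounds there are C(15,2) = 105 ways to split 13 among 3 bags.
Subtract solutions that violate a single cap (substitute x_i' = x_i − (cap_i+1)): x_1 ≥ 8 gives C(7,2) = 21; x_2 ≥ 4 gives C(11,2) = 55; x_3 ≥ 8 gives C(7,2) = 21. Together 97.
Add back pairs where two caps are both exceeded: 3 + 0 + 3 = 6.
By inclusion–exclusion the count is 105 − 97 + 6 = 14.

14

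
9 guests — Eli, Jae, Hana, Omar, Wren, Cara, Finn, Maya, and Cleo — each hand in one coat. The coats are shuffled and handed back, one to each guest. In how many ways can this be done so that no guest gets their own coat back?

133496

Let Aᵢ be the assignments in which guest i gets their own coat. We want the size of the complement of A₁∪…∪A_9.
By inclusion–exclusion this is Σ_{j=0}^{9} (−1)^j C(9,j)·(9−j)!.
Computing: 362880 − 362880 + 181440 − 60480 + 15120 − 3024 + 504 − 72 + 9 − 1 = 133496.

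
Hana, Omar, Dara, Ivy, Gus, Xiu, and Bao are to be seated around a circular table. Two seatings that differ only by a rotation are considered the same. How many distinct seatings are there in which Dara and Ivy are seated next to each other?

240

Treat {Dara, Ivy} as one unit (2 internal orders) and seat the resulting 6 units around the table: (5)! circular arrangements.
So 2 × (5)! = 2 × 120 = 240.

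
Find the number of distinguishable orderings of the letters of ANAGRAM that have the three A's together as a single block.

120

Treat the 3 copies of A as a single block. The multiset to arrange is then {AAA, G, M, N, R}, 5 items in all.
All 5 items are distinct, so there are (5)! = 120 arrangements.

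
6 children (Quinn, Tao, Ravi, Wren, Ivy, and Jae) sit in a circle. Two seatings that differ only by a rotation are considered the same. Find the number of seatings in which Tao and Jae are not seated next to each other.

72

All circular seatings of 6 people number (5)! = 120.
Seatings with Tao beside Jae: treat them as a block with 2 internal orders, giving 2 × (4)! = 48.
Subtracting, 120 − 48 = 72.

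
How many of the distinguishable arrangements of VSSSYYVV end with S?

Fix S in the last position and arrange the remaining 7 letters.
Those 7 letters have S appearing twice, V appearing 3 times, and Y appearing twice, giving (7)!/(3!·2!·2!) = 210.

210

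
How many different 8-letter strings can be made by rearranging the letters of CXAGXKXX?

CXAGXKXX has 8 letters with X appearing 4 times.
So there are 8! / (4!) = 1680 distinguishable arrangements.

1680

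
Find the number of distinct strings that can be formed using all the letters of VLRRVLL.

210

Letter multiplicities in VLRRVLL: L×3, R×2, V×2.
So there are 7! / (3!·2!·2!) = 210 distinguishable arrangements.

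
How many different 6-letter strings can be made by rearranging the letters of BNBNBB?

BNBNBB has 6 letters with B appearing 4 times and N appearing twice.
Dividing 6! = 720 by 4!·2! = 48 for the repeated letters gives 15.

15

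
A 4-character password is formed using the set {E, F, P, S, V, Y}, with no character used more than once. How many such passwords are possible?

Choose and order 4 of the 6 symbols: the first character has 6 options, the next 5, then 4, 3.
That product is 6 × 5 × 4 × 3 = 360.

360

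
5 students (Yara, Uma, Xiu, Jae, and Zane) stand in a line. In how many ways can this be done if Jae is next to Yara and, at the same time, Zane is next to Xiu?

24

Treat {Jae,Yara} as one block (2 orders) and {Zane,Xiu} as another (2 orders).
That leaves 3 units to arrange: 2 × 2 × 3! = 4 × 6 = 24.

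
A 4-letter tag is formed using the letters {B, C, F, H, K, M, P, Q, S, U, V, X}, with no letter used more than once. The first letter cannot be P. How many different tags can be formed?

10890

The first letter has 12−1 = 11 choices (anything except P).
The remaining 3 letters are filled from the other 11 symbols without repetition: 11 × 10 × 9 = 990.
Total: 11 × 990 = 10890.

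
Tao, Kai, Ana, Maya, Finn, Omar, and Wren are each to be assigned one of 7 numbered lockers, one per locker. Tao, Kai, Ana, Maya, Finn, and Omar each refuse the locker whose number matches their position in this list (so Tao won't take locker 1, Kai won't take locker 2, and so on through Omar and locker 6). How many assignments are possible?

Let Aᵢ (for 1 ≤ i ≤ 6) be the placements that put person i in their forbidden locker. Any j of these fix j positions, leaving (7−j)! ways to fill the rest, and there are C(6,j) ways to pick which j.
By inclusion–exclusion, the number of valid placements is Σ_{j=0}^{6} (−1)^j C(6,j)·(7−j)!.
Computing: 5040 − 4320 + 1800 − 480 + 90 − 12 + 1 = 2119.

2119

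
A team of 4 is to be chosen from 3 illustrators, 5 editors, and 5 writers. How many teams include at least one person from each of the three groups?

With no constraint there are C(13,4) = 715 possible selections.
Selections missing a whole group: no illustrators → C(10,4) = 210; no editors → C(8,4) = 70; no writers → C(8,4) = 70.
Add back selections omitting two groups (i.e. drawn from a single group): C(3,4) + C(5,4) + C(5,4) = 10.
By inclusion–exclusion: 715 − 350 + 10 = 375.

375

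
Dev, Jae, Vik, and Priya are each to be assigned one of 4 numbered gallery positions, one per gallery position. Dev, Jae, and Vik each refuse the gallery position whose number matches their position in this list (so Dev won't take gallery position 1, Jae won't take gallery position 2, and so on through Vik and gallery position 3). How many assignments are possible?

11

Let Aᵢ (for i ∈ {1, 2, 3}) be the placements that put person i in their forbidden gallery position. Any j of these fix j positions, leaving (4−j)! ways to fill the rest, and there are C(3,j) ways to pick which j.
By inclusion–exclusion, the number of valid placements is Σ_{j=0}^{3} (−1)^j C(3,j)·(4−j)!.
Computing: 24 − 18 + 6 − 1 = 11.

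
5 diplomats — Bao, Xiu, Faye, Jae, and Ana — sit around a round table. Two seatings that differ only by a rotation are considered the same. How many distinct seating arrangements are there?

24

Seat Bao anywhere (absorbing the rotational symmetry), then permute the other 4: (4)! = 24.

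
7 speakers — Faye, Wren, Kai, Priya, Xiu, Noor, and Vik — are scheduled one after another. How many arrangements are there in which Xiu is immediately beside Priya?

1440

Glue Xiu and Priya into one block (2 internal orders), leaving 6 units to arrange in a row.
That gives 2 × 6! = 2 × 720 = 1440.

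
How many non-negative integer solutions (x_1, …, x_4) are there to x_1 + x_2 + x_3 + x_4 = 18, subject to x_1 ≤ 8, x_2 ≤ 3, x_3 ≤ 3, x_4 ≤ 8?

33

Ignoring the caps, the number of non-negative solutions to x_1+…+x_4 = 18 is C(21,3) = 1330.
Subtract solutions that violate a single cap (substitute x_i' = x_i − (cap_i+1)): x_1 ≥ 9 gives C(12,3) = 220; x_2 ≥ 4 gives C(17,3) = 680; x_3 ≥ 4 gives C(17,3) = 680; x_4 ≥ 9 gives C(12,3) = 220. Together 1800.
Add back pairs where two caps are both exceeded: 56 + 56 + 1 + 286 + 56 + 56 = 511.
Subtract triples: 4 + 0 + 0 + 4 = 8.
By inclusion–exclusion the count is 1330 − 1800 + 511 − 8 = 33.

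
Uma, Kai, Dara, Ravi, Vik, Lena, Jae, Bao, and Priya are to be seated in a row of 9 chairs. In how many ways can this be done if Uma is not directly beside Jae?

Of the 9! = 362880 arrangements, those with Uma and Jae adjacent number 2 × 8! = 80640 (treat the pair as a block with 2 internal orders).
So 362880 − 80640 = 282240 arrangements keep them apart.

282240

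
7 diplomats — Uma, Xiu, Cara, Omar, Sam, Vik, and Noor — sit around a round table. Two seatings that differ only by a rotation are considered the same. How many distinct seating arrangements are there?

Fix one person's seat to break rotational symmetry; the remaining 6 people can be arranged in (6)! = 720 ways.

720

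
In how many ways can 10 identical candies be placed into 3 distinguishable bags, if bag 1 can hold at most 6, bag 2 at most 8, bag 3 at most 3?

Ignoring the caps, the number of non-negative solutions to x_1+…+x_3 = 10 is C(12,2) = 66.
Subtract solutions that violate a single cap (substitute x_i' = x_i − (cap_i+1)): x_1 ≥ 7 gives C(5,2) = 10; x_2 ≥ 9 gives C(3,2) = 3; x_3 ≥ 4 gives C(8,2) = 28. Together 41.
No two caps can be exceeded simultaneously, so the pair terms are all 0.
By inclusion–exclusion the count is 66 − 41 + 0 = 25.

25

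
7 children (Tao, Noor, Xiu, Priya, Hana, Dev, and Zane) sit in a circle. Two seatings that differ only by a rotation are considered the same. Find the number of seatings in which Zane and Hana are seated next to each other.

240

Treat {Zane, Hana} as one unit (2 internal orders) and seat the resulting 6 units around the table: (5)! circular arrangements.
So 2 × (5)! = 2 × 120 = 240.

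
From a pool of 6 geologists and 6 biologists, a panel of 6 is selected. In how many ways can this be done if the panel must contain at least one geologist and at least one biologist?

922

Unrestricted: C(12,6) = 924 ways to pick any 6 of the 12.
Selections missing a whole group: no geologists → C(6,6) = 1; no biologists → C(6,6) = 1.
Both groups omitted at once is impossible, so 924 − 2 = 922.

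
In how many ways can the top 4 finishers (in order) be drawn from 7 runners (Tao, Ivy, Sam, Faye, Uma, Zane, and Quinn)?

840

There are 7 choices for 1st place, 6 for 2nd, and so on down to 4 for position 4.
That gives 7 × 6 × 5 × 4 = 840.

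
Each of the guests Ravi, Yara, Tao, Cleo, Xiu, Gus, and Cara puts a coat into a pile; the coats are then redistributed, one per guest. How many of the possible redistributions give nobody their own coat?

1854

This is the derangement count D_7: permutations of 7 items with no fixed point.
By inclusion–exclusion this is Σ_{j=0}^{7} (−1)^j C(7,j)·(7−j)!.
Computing: 5040 − 5040 + 2520 − 840 + 210 − 42 + 7 − 1 = 1854.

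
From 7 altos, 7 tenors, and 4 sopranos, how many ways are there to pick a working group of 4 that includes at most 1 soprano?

Split by how many sopranos are chosen (0 through 1).
Sum: C(4,0)·C(14,4) + C(4,1)·C(14,3) = 1001 + 1456 = 2457.

2457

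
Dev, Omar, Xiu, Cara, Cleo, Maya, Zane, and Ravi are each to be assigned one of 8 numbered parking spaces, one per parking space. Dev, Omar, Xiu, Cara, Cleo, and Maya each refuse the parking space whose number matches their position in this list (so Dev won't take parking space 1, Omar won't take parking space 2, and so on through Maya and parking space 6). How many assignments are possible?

18806

Let Aᵢ (for 1 ≤ i ≤ 6) be the placements that put person i in their forbidden parking space. Any j of these fix j positions, leaving (8−j)! ways to fill the rest, and there are C(6,j) ways to pick which j.
By inclusion–exclusion, the number of valid placements is Σ_{j=0}^{6} (−1)^j C(6,j)·(8−j)!.
Computing: 40320 − 30240 + 10800 − 2400 + 360 − 36 + 2 = 18806.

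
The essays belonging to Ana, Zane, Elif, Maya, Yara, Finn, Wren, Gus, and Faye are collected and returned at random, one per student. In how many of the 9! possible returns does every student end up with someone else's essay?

133496

Let Aᵢ be the assignments in which student i gets their own essay. We want the size of the complement of A₁∪…∪A_9.
By inclusion–exclusion this is Σ_{j=0}^{9} (−1)^j C(9,j)·(9−j)!.
Computing: 362880 − 362880 + 181440 − 60480 + 15120 − 3024 + 504 − 72 + 9 − 1 = 133496.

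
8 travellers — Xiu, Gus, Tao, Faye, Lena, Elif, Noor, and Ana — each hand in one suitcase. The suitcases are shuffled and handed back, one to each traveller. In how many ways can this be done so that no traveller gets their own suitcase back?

Let Aᵢ be the assignments in which traveller i gets their own suitcase. We want the size of the complement of A₁∪…∪A_8.
By inclusion–exclusion this is Σ_{j=0}^{8} (−1)^j C(8,j)·(8−j)!.
Computing: 40320 − 40320 + 20160 − 6720 + 1680 − 336 + 56 − 8 + 1 = 14833.

14833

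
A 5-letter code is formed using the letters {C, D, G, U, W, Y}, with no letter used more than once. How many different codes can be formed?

Choose and order 5 of the 6 symbols: the first letter has 6 options, the next 5, and so on down to 2.
6 × 5 × 4 × 3 × 2 = 720.

720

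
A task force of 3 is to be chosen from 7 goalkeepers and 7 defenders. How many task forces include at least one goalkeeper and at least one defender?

Total 3-person selections from all 14: C(14,3) = 364.
Subtract selections that omit an entire group: no goalkeepers → C(7,3) = 35; no defenders → C(7,3) = 35.
Both groups omitted at once is impossible, so 364 − 70 = 294.

294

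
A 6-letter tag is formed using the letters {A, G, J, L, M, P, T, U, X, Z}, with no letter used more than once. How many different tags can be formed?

151200

This is a permutation of 6 out of 10: P(10,6) = 10!/4!.
10 × 9 × 8 × 7 × 6 × 5 = 151200.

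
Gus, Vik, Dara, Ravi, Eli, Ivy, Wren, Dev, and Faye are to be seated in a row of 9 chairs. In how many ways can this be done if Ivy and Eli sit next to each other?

80640

Treat {Ivy, Eli} as a single unit. There are 8 units to order, and the pair itself can be ordered 2 ways.
So the count is 2·(8)! = 80640.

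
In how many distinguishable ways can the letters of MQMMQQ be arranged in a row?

The 6 letters of MQMMQQ have repeats: M appearing 3 times and Q appearing 3 times.
The number of distinct arrangements is 6!/(3!·3!) = 720/36 = 20.

20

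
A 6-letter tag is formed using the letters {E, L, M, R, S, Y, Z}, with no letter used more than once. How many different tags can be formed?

5040

With no repetition, fill the 6 letters in order: 7 choices, then 6, down to 2.
7 × 6 × 5 × 4 × 3 × 2 = 5040.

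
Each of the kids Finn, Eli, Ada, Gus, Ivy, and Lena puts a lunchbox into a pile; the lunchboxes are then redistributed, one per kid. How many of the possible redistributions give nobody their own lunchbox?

Count assignments avoiding every fixed point. For any j of the 6 kids fixed to their own lunchbox, the other 6−j can be arranged in (6−j)! ways.
By inclusion–exclusion this is Σ_{j=0}^{6} (−1)^j C(6,j)·(6−j)!.
Computing: 720 − 720 + 360 − 120 + 30 − 6 + 1 = 265.

265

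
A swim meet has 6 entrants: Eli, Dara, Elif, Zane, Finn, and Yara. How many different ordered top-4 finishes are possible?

There are 6 choices for 1st place, 5 for 2nd, and so on down to 3 for position 4.
That gives 6 × 5 × 4 × 3 = 360.

360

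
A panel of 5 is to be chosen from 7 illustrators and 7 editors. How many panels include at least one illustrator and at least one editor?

1960

Total 5-person selections from all 14: C(14,5) = 2002.
Selections missing a whole group: no illustrators → C(7,5) = 21; no editors → C(7,5) = 21.
Both groups omitted at once is impossible, so 2002 − 42 = 1960.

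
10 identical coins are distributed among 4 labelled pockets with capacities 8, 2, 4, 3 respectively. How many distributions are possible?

By stars and bars, unrestricted non-negative solutions to x_1+…+x_4 = 10 number C(10+3,3) = 286.
Subtract solutions that violate a single cap (substitute x_i' = x_i − (cap_i+1)): x_1 ≥ 9 gives C(4,3) = 4; x_2 ≥ 3 gives C(10,3) = 120; x_3 ≥ 5 gives C(8,3) = 56; x_4 ≥ 4 gives C(9,3) = 84. Together 264.
Add back pairs where two caps are both exceeded: 0 + 0 + 0 + 10 + 20 + 4 = 34.
By inclusion–exclusion the count is 286 − 264 + 34 = 56.

56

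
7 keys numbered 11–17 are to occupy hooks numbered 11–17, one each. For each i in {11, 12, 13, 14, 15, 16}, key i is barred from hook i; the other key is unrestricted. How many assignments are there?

2119

Let Aᵢ (for 11 ≤ i ≤ 16) be the placements that put key i in its forbidden hook. Any j of these fix j positions, leaving (7−j)! ways to fill the rest, and there are C(6,j) ways to pick which j.
By inclusion–exclusion, the number of valid placements is Σ_{j=0}^{6} (−1)^j C(6,j)·(7−j)!.
Computing: 5040 − 4320 + 1800 − 480 + 90 − 12 + 1 = 2119.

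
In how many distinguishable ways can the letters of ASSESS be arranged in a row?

ASSESS has 6 letters with S appearing 4 times.
Dividing 6! = 720 by 4! = 24 for the repeated letters gives 30.

30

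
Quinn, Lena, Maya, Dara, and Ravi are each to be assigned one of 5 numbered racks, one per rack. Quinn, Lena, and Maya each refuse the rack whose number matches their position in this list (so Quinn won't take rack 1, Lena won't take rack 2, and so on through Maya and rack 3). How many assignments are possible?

Let Aᵢ (for i ∈ {1, 2, 3}) be the placements that put person i in their forbidden rack. Any j of these fix j positions, leaving (5−j)! ways to fill the rest, and there are C(3,j) ways to pick which j.
By inclusion–exclusion, the number of valid placements is Σ_{j=0}^{3} (−1)^j C(3,j)·(5−j)!.
Computing: 120 − 72 + 18 − 2 = 64.

64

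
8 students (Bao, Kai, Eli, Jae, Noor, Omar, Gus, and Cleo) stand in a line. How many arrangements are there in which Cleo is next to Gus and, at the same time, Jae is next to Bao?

2880

Treat {Cleo,Gus} as one block (2 orders) and {Jae,Bao} as another (2 orders).
That leaves 6 units to arrange: 2 × 2 × 6! = 4 × 720 = 2880.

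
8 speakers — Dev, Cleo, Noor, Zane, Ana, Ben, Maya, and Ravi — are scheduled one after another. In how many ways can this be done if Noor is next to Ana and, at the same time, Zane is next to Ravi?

2880

Treat {Noor,Ana} as one block (2 orders) and {Zane,Ravi} as another (2 orders).
That leaves 6 units to arrange: 2 × 2 × 6! = 4 × 720 = 2880.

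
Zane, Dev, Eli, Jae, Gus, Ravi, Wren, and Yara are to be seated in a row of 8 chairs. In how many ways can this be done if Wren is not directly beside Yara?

Of the 8! = 40320 arrangements, those with Wren and Yara adjacent number 2 × 7! = 10080 (treat the pair as a block with 2 internal orders).
So 40320 − 10080 = 30240 arrangements keep them apart.

30240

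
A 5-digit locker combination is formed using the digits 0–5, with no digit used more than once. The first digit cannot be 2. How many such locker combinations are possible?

The first digit has 6−1 = 5 choices (anything except 2).
The remaining 4 digits are filled from the other 5 symbols without repetition: 5 × 4 × 3 × 2 = 120.
Total: 5 × 120 = 600.

600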